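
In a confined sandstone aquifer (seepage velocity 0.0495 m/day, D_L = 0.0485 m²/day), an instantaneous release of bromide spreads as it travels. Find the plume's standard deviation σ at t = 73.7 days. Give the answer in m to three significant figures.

2.67 m

Dispersive spreading gives a Gaussian with σ² = 2Dt; advection only shifts the center.
σ = √(2 × 0.0485 × 73.7) = 2.67 m.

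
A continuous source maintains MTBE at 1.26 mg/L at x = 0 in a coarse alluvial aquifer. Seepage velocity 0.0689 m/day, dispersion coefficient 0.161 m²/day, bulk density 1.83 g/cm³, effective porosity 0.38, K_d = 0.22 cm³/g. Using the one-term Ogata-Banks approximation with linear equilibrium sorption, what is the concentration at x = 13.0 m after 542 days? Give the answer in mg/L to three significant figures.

Retardation factor R = 1 + ρ_b·K_d/n = 1 + 1.83 × 0.22/0.38 = 2.059.
Sorption retards both mechanisms: v_R = v/R = 0.03346 m/day, D_R = D/R = 0.07819 m²/day.
v_R·t = 0.03346 × 542 = 18.13532 m; 2√(D_R t) = 13.02 m; argument = (13.0 − 18.13532)/13.02 = -0.3944.
C = C₀ × ½·erfc(-0.3944) = 1.26 × 0.7115 = 0.896 mg/L.

0.896 mg/L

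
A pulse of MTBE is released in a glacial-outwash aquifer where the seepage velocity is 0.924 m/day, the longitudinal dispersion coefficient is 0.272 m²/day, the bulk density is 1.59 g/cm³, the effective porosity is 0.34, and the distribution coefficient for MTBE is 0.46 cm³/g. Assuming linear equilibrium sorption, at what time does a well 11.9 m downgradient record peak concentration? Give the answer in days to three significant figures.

Retardation factor R = 1 + ρ_b·K_d/n = 1 + 1.59 × 0.46/0.34 = 3.151.
Sorption retards both mechanisms: v_R = v/R = 0.2932 m/day, D_R = D/R = 0.08632 m²/day.
Peak time from v_R²t² + 2D_R t − x² = 0: t = (√(D_R² + v_R²x²) − D_R)/v_R².
√(D_R² + v_R²x²) = √(0.08632² + 0.2932² × 11.9²) = 3.490; v_R² = 0.08597.
t = (3.490 − 0.08632)/0.08597 = 39.6 days.

39.6 days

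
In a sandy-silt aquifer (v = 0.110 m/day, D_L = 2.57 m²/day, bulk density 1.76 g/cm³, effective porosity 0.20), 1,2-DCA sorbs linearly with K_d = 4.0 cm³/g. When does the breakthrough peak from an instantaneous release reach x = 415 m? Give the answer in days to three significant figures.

Retardation factor R = 1 + ρ_b·K_d/n = 1 + 1.76 × 4.0/0.20 = 36.20.
Sorption retards both mechanisms: v_R = v/R = 0.003039 m/day, D_R = D/R = 0.07099 m²/day.
Peak time from v_R²t² + 2D_R t − x² = 0: t = (√(D_R² + v_R²x²) − D_R)/v_R².
√(D_R² + v_R²x²) = √(0.07099² + 0.003039² × 415²) = 1.263; v_R² = 9.236e-06.
t = (1.263 − 0.07099)/9.236e-06 = 129000 days.

129000 days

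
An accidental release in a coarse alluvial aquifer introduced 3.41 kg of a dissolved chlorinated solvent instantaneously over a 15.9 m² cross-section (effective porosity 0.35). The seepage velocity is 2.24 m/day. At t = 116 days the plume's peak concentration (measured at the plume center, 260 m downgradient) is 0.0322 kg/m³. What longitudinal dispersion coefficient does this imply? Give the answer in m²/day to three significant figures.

At the plume center C_max = M/(n_e·A·√(4πDt)), so D = M²/(4πt·(n_e·A·C_max)²).
n_e·A·C_max = 0.35 × 15.9 × 0.0322 = 0.1792 kg/m.
D = 3.41²/(4π × 116 × 0.1792²) = 0.248 m²/day.

0.248 m²/day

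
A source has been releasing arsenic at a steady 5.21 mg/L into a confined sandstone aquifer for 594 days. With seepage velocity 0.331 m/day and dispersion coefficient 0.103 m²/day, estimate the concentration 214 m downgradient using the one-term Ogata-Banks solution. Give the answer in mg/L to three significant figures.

0.302 mg/L

For a continuous step input, C/C₀ ≈ ½·erfc((x−vt)/(2√(Dt))).
vt = 0.331 × 594 = 196.614 m and 2√(Dt) = 2√(0.103 × 594) = 15.64 m.
Argument (x−vt)/(2√(Dt)) = (214 − 196.614)/15.64 = 1.112; ½·erfc(1.112) = 0.05791.
C = 5.21 × 0.05791 = 0.302 mg/L.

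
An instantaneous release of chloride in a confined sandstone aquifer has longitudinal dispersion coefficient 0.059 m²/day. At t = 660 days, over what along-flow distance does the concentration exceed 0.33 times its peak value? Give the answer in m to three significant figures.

The plume is Gaussian with σ = √(2Dt) = √(2 × 0.059 × 660) = 8.825 m.
C/C_peak = exp(−Δx²/(2σ²)) = 0.33 ⇒ Δx = σ·√(−2 ln 0.33) = 8.825 × 1.489 = 13.14 m.
Width = 2Δx = 26.3 m.

26.3 m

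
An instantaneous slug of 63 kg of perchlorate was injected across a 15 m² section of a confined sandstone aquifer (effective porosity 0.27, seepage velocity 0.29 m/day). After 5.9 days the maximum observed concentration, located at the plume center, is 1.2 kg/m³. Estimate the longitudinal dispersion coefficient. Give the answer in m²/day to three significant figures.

2.27 m²/day

At the plume center C_max = M/(n_e·A·√(4πDt)), so D = M²/(4πt·(n_e·A·C_max)²).
n_e·A·C_max = 0.27 × 15 × 1.2 = 4.860 kg/m.
D = 63²/(4π × 5.9 × 4.860²) = 2.27 m²/day.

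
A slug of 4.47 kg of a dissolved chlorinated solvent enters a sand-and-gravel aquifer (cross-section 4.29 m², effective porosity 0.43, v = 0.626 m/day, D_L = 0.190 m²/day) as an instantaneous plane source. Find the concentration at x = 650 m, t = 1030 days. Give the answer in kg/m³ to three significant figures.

For an instantaneous plane source, C(x,t) = M/(n_e·A·√(4πDt)) · exp(−(x−vt)²/(4Dt)), with n_e·A the pore (flow) area.
Plume center vt = 0.626 × 1030 = 644.78 m, so the well at 650 m is 5.22 m downgradient of the peak.
√(4πDt) = 49.59 m, giving peak height M/(n_e·A·√(4πDt)) = 4.47/(0.43 × 4.29 × 49.59) = 0.04886 kg/m³.
(x−vt)²/(4Dt) = (5.22)²/(4 × 0.190 × 1030) = 0.03481; exp(−0.03481) = 0.9658.
C = 0.04886 × 0.9658 = 0.0472 kg/m³.

0.0472 kg/m³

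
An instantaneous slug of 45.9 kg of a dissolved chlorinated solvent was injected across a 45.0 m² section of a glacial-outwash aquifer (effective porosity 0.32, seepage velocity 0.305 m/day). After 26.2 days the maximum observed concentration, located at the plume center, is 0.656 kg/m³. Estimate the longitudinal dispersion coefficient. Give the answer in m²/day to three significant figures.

At the plume center C_max = M/(n_e·A·√(4πDt)), so D = M²/(4πt·(n_e·A·C_max)²).
n_e·A·C_max = 0.32 × 45.0 × 0.656 = 9.446 kg/m.
D = 45.9²/(4π × 26.2 × 9.446²) = 0.0717 m²/day.

0.0717 m²/day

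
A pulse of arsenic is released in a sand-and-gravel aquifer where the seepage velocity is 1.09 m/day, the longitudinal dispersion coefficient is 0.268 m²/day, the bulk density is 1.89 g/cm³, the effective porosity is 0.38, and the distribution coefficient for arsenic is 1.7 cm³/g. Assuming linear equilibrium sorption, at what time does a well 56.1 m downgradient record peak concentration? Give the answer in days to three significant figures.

Retardation factor R = 1 + ρ_b·K_d/n = 1 + 1.89 × 1.7/0.38 = 9.455.
Sorption retards both mechanisms: v_R = v/R = 0.1153 m/day, D_R = D/R = 0.02834 m²/day.
Peak time from v_R²t² + 2D_R t − x² = 0: t = (√(D_R² + v_R²x²) − D_R)/v_R².
√(D_R² + v_R²x²) = √(0.02834² + 0.1153² × 56.1²) = 6.468; v_R² = 0.01329.
t = (6.468 − 0.02834)/0.01329 = 485 days.

485 days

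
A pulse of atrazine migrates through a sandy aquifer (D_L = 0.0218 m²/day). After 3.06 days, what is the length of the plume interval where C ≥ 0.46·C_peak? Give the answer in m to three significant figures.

0.910 m

The plume is Gaussian with σ = √(2Dt) = √(2 × 0.0218 × 3.06) = 0.3653 m.
C/C_peak = exp(−Δx²/(2σ²)) = 0.46 ⇒ Δx = σ·√(−2 ln 0.46) = 0.3653 × 1.246 = 0.4552 m.
Width = 2Δx = 0.910 m.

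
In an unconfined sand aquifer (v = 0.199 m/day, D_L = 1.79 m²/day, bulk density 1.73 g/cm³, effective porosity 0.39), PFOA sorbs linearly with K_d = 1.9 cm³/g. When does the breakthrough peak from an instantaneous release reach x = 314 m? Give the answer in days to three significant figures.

Retardation factor R = 1 + ρ_b·K_d/n = 1 + 1.73 × 1.9/0.39 = 9.428.
Sorption retards both mechanisms: v_R = v/R = 0.02111 m/day, D_R = D/R = 0.1899 m²/day.
Peak time from v_R²t² + 2D_R t − x² = 0: t = (√(D_R² + v_R²x²) − D_R)/v_R².
√(D_R² + v_R²x²) = √(0.1899² + 0.02111² × 314²) = 6.631; v_R² = 0.0004456.
t = (6.631 − 0.1899)/0.0004456 = 14500 days.

14500 days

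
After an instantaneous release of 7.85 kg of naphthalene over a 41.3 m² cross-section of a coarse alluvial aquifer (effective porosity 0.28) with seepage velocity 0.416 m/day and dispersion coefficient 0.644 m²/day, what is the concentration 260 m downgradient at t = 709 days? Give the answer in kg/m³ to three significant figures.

For an instantaneous plane source, C(x,t) = M/(n_e·A·√(4πDt)) · exp(−(x−vt)²/(4Dt)), with n_e·A the pore (flow) area.
Plume center vt = 0.416 × 709 = 294.944 m, so the well at 260 m is 34.944 m upgradient of the peak.
√(4πDt) = 75.75 m, giving peak height M/(n_e·A·√(4πDt)) = 7.85/(0.28 × 41.3 × 75.75) = 0.008961 kg/m³.
(x−vt)²/(4Dt) = (-34.944)²/(4 × 0.644 × 709) = 0.6686; exp(−0.6686) = 0.5124.
C = 0.008961 × 0.5124 = 0.00459 kg/m³.

0.00459 kg/m³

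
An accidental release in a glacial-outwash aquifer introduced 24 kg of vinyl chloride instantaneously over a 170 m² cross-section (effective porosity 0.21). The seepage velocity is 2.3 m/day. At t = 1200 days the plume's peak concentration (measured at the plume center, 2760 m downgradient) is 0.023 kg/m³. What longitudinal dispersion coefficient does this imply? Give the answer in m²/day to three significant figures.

At the plume center C_max = M/(n_e·A·√(4πDt)), so D = M²/(4πt·(n_e·A·C_max)²).
n_e·A·C_max = 0.21 × 170 × 0.023 = 0.8211 kg/m.
D = 24²/(4π × 1200 × 0.8211²) = 0.0567 m²/day.

0.0567 m²/day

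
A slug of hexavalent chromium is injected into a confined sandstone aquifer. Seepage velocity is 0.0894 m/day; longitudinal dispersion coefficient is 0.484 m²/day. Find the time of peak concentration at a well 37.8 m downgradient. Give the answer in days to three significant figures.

367 days

For the 1D instantaneous-source solution, setting ∂C/∂t = 0 at fixed x gives v²t² + 2Dt − x² = 0, so t = (√(D² + v²x²) − D)/v².
√(D² + v²x²) = √(0.484² + 0.0894² × 37.8²) = 3.414; v² = 0.00799236.
t = (3.414 − 0.484)/0.00799236 = 367 days (vs. the pure-advection estimate x/v = 423 d).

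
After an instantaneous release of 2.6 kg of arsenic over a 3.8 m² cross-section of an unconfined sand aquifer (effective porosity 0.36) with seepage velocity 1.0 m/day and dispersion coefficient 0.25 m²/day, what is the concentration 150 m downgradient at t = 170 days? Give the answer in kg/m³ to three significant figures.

0.00782 kg/m³

For an instantaneous plane source, C(x,t) = M/(n_e·A·√(4πDt)) · exp(−(x−vt)²/(4Dt)), with n_e·A the pore (flow) area.
Plume center vt = 1.0 × 170 = 170 m, so the well at 150 m is 20 m upgradient of the peak.
√(4πDt) = 23.11 m, giving peak height M/(n_e·A·√(4πDt)) = 2.6/(0.36 × 3.8 × 23.11) = 0.08224 kg/m³.
(x−vt)²/(4Dt) = (-20)²/(4 × 0.25 × 170) = 2.353; exp(−2.353) = 0.09508.
C = 0.08224 × 0.09508 = 0.00782 kg/m³.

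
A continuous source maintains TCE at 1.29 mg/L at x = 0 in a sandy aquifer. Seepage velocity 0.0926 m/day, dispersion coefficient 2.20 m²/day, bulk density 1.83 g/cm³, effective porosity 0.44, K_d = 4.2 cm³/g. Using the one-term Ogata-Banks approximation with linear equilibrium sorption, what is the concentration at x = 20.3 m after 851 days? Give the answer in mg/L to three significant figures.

0.168 mg/L

Retardation factor R = 1 + ρ_b·K_d/n = 1 + 1.83 × 4.2/0.44 = 18.47.
Sorption retards both mechanisms: v_R = v/R = 0.005014 m/day, D_R = D/R = 0.1191 m²/day.
v_R·t = 0.005014 × 851 = 4.266914 m; 2√(D_R t) = 20.13 m; argument = (20.3 − 4.266914)/20.13 = 0.7965.
C = C₀ × ½·erfc(0.7965) = 1.29 × 0.1300 = 0.168 mg/L.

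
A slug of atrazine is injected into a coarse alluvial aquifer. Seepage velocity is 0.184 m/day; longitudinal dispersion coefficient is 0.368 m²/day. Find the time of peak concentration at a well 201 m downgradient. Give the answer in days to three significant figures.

1080 days

For the 1D instantaneous-source solution, setting ∂C/∂t = 0 at fixed x gives v²t² + 2Dt − x² = 0, so t = (√(D² + v²x²) − D)/v².
√(D² + v²x²) = √(0.368² + 0.184² × 201²) = 36.99; v² = 0.033856.
t = (36.99 − 0.368)/0.033856 = 1080 days (vs. the pure-advection estimate x/v = 1090 d).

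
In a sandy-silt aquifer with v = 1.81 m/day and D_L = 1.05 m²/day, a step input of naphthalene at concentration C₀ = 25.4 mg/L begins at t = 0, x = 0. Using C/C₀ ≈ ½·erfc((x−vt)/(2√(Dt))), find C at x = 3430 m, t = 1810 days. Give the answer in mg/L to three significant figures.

0.159 mg/L

For a continuous step input, C/C₀ ≈ ½·erfc((x−vt)/(2√(Dt))).
vt = 1.81 × 1810 = 3276.1 m and 2√(Dt) = 2√(1.05 × 1810) = 87.19 m.
Argument (x−vt)/(2√(Dt)) = (3430 − 3276.1)/87.19 = 1.765; ½·erfc(1.765) = 0.006279.
C = 25.4 × 0.006279 = 0.159 mg/L.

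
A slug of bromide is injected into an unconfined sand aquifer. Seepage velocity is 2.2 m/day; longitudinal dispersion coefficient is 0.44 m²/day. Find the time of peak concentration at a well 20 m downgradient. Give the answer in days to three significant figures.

9.00 days

For the 1D instantaneous-source solution, setting ∂C/∂t = 0 at fixed x gives v²t² + 2Dt − x² = 0, so t = (√(D² + v²x²) − D)/v².
√(D² + v²x²) = √(0.44² + 2.2² × 20²) = 44.00; v² = 4.84.
t = (44.00 − 0.44)/4.84 = 9.00 days (vs. the pure-advection estimate x/v = 9.09 d).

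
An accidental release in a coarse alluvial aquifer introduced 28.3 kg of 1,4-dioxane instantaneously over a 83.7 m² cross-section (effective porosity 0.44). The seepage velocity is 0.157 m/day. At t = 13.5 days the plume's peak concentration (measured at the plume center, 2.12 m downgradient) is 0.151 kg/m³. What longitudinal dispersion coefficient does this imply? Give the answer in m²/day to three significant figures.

0.153 m²/day

At the plume center C_max = M/(n_e·A·√(4πDt)), so D = M²/(4πt·(n_e·A·C_max)²).
n_e·A·C_max = 0.44 × 83.7 × 0.151 = 5.561 kg/m.
D = 28.3²/(4π × 13.5 × 5.561²) = 0.153 m²/day.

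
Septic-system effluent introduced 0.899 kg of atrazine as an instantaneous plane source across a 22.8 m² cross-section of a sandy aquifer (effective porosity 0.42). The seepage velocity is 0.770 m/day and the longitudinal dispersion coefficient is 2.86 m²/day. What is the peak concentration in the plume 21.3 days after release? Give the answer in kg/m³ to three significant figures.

The peak of an instantaneous 1D plume sits at x = vt; there the Gaussian factor is 1 and C_max = M/(n_e·A·√(4πDt)), where n_e·A is the pore area the mass is dissolved in.
√(4πDt) = √(4π × 2.86 × 21.3) = 27.67 m, so C_max = 0.899/(0.42 × 22.8 × 27.67) = 0.00339 kg/m³.

0.00339 kg/m³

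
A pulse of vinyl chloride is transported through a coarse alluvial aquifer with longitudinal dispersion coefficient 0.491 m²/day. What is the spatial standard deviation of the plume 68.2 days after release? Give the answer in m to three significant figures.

8.18 m

Dispersive spreading gives a Gaussian with σ² = 2Dt; advection only shifts the center.
σ = √(2 × 0.491 × 68.2) = 8.18 m.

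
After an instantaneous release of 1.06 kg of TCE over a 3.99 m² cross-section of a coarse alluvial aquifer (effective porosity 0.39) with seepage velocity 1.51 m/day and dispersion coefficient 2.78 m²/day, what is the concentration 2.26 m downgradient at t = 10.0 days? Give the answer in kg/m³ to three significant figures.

For an instantaneous plane source, C(x,t) = M/(n_e·A·√(4πDt)) · exp(−(x−vt)²/(4Dt)), with n_e·A the pore (flow) area.
Plume center vt = 1.51 × 10.0 = 15.1 m, so the well at 2.26 m is 12.84 m upgradient of the peak.
√(4πDt) = 18.69 m, giving peak height M/(n_e·A·√(4πDt)) = 1.06/(0.39 × 3.99 × 18.69) = 0.03645 kg/m³.
(x−vt)²/(4Dt) = (-12.84)²/(4 × 2.78 × 10.0) = 1.483; exp(−1.483) = 0.2270.
C = 0.03645 × 0.2270 = 0.00827 kg/m³.

0.00827 kg/m³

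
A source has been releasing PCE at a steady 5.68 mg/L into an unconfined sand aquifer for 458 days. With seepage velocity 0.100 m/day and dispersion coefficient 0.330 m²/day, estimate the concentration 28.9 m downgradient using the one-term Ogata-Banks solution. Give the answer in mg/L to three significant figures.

For a continuous step input, C/C₀ ≈ ½·erfc((x−vt)/(2√(Dt))).
vt = 0.100 × 458 = 45.8 m and 2√(Dt) = 2√(0.330 × 458) = 24.59 m.
Argument (x−vt)/(2√(Dt)) = (28.9 − 45.8)/24.59 = -0.6873; ½·erfc(-0.6873) = 0.8345.
C = 5.68 × 0.8345 = 4.74 mg/L.

4.74 mg/L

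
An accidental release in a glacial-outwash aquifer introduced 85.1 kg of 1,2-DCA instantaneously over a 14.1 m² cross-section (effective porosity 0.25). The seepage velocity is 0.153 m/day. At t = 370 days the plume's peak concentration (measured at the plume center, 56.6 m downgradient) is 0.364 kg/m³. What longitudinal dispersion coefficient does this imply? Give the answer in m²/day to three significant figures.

At the plume center C_max = M/(n_e·A·√(4πDt)), so D = M²/(4πt·(n_e·A·C_max)²).
n_e·A·C_max = 0.25 × 14.1 × 0.364 = 1.283 kg/m.
D = 85.1²/(4π × 370 × 1.283²) = 0.946 m²/day.

0.946 m²/day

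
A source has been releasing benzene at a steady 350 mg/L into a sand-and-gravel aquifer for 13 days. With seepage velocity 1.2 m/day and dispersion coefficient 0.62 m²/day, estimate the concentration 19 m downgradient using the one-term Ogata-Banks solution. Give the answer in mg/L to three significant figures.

For a continuous step input, C/C₀ ≈ ½·erfc((x−vt)/(2√(Dt))).
vt = 1.2 × 13 = 15.6 m and 2√(Dt) = 2√(0.62 × 13) = 5.678 m.
Argument (x−vt)/(2√(Dt)) = (19 − 15.6)/5.678 = 0.5988; ½·erfc(0.5988) = 0.1985.
C = 350 × 0.1985 = 69.5 mg/L.

69.5 mg/L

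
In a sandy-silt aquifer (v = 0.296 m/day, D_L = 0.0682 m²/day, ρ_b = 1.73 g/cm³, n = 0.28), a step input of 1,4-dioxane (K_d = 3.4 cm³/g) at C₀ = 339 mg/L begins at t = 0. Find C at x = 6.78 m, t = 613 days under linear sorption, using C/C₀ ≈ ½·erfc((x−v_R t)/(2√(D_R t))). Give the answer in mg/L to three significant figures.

262 mg/L

Retardation factor R = 1 + ρ_b·K_d/n = 1 + 1.73 × 3.4/0.28 = 22.01.
Sorption retards both mechanisms: v_R = v/R = 0.01345 m/day, D_R = D/R = 0.003099 m²/day.
v_R·t = 0.01345 × 613 = 8.24485 m; 2√(D_R t) = 2.757 m; argument = (6.78 − 8.24485)/2.757 = -0.5313.
C = C₀ × ½·erfc(-0.5313) = 339 × 0.7738 = 262 mg/L.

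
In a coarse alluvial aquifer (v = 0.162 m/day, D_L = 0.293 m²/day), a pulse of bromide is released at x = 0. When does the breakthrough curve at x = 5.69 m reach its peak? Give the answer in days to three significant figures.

For the 1D instantaneous-source solution, setting ∂C/∂t = 0 at fixed x gives v²t² + 2Dt − x² = 0, so t = (√(D² + v²x²) − D)/v².
√(D² + v²x²) = √(0.293² + 0.162² × 5.69²) = 0.9672; v² = 0.026244.
t = (0.9672 − 0.293)/0.026244 = 25.7 days (vs. the pure-advection estimate x/v = 35.1 d).

25.7 days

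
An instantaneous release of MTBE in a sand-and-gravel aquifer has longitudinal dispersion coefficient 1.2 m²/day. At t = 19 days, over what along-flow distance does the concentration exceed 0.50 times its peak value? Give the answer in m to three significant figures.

15.9 m

The plume is Gaussian with σ = √(2Dt) = √(2 × 1.2 × 19) = 6.753 m.
C/C_peak = exp(−Δx²/(2σ²)) = 0.50 ⇒ Δx = σ·√(−2 ln 0.50) = 6.753 × 1.177 = 7.948 m.
Width = 2Δx = 15.9 m.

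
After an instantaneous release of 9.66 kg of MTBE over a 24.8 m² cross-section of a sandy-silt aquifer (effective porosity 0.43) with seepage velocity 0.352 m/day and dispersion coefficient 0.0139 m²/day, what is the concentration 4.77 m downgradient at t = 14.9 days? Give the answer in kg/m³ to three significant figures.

For an instantaneous plane source, C(x,t) = M/(n_e·A·√(4πDt)) · exp(−(x−vt)²/(4Dt)), with n_e·A the pore (flow) area.
Plume center vt = 0.352 × 14.9 = 5.2448 m, so the well at 4.77 m is 0.4748 m upgradient of the peak.
√(4πDt) = 1.613 m, giving peak height M/(n_e·A·√(4πDt)) = 9.66/(0.43 × 24.8 × 1.613) = 0.5616 kg/m³.
(x−vt)²/(4Dt) = (-0.4748)²/(4 × 0.0139 × 14.9) = 0.2721; exp(−0.2721) = 0.7618.
C = 0.5616 × 0.7618 = 0.428 kg/m³.

0.428 kg/m³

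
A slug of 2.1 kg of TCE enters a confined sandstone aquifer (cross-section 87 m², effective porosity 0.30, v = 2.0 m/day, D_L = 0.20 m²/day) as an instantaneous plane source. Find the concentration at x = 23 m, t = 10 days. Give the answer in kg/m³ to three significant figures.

0.00521 kg/m³

For an instantaneous plane source, C(x,t) = M/(n_e·A·√(4πDt)) · exp(−(x−vt)²/(4Dt)), with n_e·A the pore (flow) area.
Plume center vt = 2.0 × 10 = 20 m, so the well at 23 m is 3 m downgradient of the peak.
√(4πDt) = 5.013 m, giving peak height M/(n_e·A·√(4πDt)) = 2.1/(0.30 × 87 × 5.013) = 0.01605 kg/m³.
(x−vt)²/(4Dt) = (3)²/(4 × 0.20 × 10) = 1.125; exp(−1.125) = 0.3247.
C = 0.01605 × 0.3247 = 0.00521 kg/m³.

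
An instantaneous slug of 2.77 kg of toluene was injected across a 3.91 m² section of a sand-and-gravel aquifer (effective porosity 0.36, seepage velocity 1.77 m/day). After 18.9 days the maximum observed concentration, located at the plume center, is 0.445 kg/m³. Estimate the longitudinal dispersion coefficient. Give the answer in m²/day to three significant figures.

At the plume center C_max = M/(n_e·A·√(4πDt)), so D = M²/(4πt·(n_e·A·C_max)²).
n_e·A·C_max = 0.36 × 3.91 × 0.445 = 0.6264 kg/m.
D = 2.77²/(4π × 18.9 × 0.6264²) = 0.0823 m²/day.

0.0823 m²/day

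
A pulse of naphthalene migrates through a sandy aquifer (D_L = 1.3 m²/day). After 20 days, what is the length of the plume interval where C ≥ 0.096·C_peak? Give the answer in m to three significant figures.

The plume is Gaussian with σ = √(2Dt) = √(2 × 1.3 × 20) = 7.211 m.
C/C_peak = exp(−Δx²/(2σ²)) = 0.096 ⇒ Δx = σ·√(−2 ln 0.096) = 7.211 × 2.165 = 15.61 m.
Width = 2Δx = 31.2 m.

31.2 m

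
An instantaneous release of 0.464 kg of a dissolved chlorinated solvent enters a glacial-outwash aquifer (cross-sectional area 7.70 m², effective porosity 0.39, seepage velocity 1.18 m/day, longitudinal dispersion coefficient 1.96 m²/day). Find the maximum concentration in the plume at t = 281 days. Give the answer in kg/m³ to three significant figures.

The peak of an instantaneous 1D plume sits at x = vt; there the Gaussian factor is 1 and C_max = M/(n_e·A·√(4πDt)), where n_e·A is the pore area the mass is dissolved in.
√(4πDt) = √(4π × 1.96 × 281) = 83.19 m, so C_max = 0.464/(0.39 × 7.70 × 83.19) = 0.00186 kg/m³.

0.00186 kg/m³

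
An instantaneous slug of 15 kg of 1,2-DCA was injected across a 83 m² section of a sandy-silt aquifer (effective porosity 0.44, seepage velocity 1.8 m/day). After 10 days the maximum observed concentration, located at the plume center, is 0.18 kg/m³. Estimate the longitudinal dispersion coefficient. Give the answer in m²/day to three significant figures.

0.0414 m²/day

At the plume center C_max = M/(n_e·A·√(4πDt)), so D = M²/(4πt·(n_e·A·C_max)²).
n_e·A·C_max = 0.44 × 83 × 0.18 = 6.574 kg/m.
D = 15²/(4π × 10 × 6.574²) = 0.0414 m²/day.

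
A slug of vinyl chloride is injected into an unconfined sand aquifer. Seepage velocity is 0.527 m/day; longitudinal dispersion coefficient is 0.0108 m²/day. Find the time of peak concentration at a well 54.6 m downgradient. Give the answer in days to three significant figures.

For the 1D instantaneous-source solution, setting ∂C/∂t = 0 at fixed x gives v²t² + 2Dt − x² = 0, so t = (√(D² + v²x²) − D)/v².
√(D² + v²x²) = √(0.0108² + 0.527² × 54.6²) = 28.77; v² = 0.277729.
t = (28.77 − 0.0108)/0.277729 = 104 days (vs. the pure-advection estimate x/v = 104 d).

104 days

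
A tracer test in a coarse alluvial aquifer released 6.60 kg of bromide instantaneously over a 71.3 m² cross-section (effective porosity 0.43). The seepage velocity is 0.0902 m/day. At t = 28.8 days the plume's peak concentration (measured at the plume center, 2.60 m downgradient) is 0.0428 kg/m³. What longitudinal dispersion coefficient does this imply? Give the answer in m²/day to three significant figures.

0.0699 m²/day

At the plume center C_max = M/(n_e·A·√(4πDt)), so D = M²/(4πt·(n_e·A·C_max)²).
n_e·A·C_max = 0.43 × 71.3 × 0.0428 = 1.312 kg/m.
D = 6.60²/(4π × 28.8 × 1.312²) = 0.0699 m²/day.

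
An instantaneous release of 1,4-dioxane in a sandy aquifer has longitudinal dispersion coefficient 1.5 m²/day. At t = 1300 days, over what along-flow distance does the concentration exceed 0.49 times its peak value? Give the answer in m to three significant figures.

The plume is Gaussian with σ = √(2Dt) = √(2 × 1.5 × 1300) = 62.45 m.
C/C_peak = exp(−Δx²/(2σ²)) = 0.49 ⇒ Δx = σ·√(−2 ln 0.49) = 62.45 × 1.194 = 74.57 m.
Width = 2Δx = 149 m.

149 m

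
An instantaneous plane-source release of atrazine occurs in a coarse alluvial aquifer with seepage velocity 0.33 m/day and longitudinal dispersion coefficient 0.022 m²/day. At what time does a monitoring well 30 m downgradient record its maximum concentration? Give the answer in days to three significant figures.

For the 1D instantaneous-source solution, setting ∂C/∂t = 0 at fixed x gives v²t² + 2Dt − x² = 0, so t = (√(D² + v²x²) − D)/v².
√(D² + v²x²) = √(0.022² + 0.33² × 30²) = 9.900; v² = 0.1089.
t = (9.900 − 0.022)/0.1089 = 90.7 days (vs. the pure-advection estimate x/v = 90.9 d).

90.7 days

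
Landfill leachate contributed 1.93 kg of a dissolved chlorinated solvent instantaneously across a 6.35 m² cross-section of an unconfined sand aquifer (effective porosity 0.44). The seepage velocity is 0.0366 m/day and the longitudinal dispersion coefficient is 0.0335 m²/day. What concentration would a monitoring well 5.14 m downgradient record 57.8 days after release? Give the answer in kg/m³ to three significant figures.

For an instantaneous plane source, C(x,t) = M/(n_e·A·√(4πDt)) · exp(−(x−vt)²/(4Dt)), with n_e·A the pore (flow) area.
Plume center vt = 0.0366 × 57.8 = 2.11548 m, so the well at 5.14 m is 3.02452 m downgradient of the peak.
√(4πDt) = 4.933 m, giving peak height M/(n_e·A·√(4πDt)) = 1.93/(0.44 × 6.35 × 4.933) = 0.1400 kg/m³.
(x−vt)²/(4Dt) = (3.02452)²/(4 × 0.0335 × 57.8) = 1.181; exp(−1.181) = 0.3070.
C = 0.1400 × 0.3070 = 0.0430 kg/m³.

0.0430 kg/m³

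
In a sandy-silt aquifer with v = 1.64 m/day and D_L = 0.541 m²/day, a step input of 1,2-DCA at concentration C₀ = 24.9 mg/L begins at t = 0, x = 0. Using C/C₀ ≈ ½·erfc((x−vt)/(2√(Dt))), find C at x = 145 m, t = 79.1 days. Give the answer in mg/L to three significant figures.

1.23 mg/L

For a continuous step input, C/C₀ ≈ ½·erfc((x−vt)/(2√(Dt))).
vt = 1.64 × 79.1 = 129.724 m and 2√(Dt) = 2√(0.541 × 79.1) = 13.08 m.
Argument (x−vt)/(2√(Dt)) = (145 − 129.724)/13.08 = 1.168; ½·erfc(1.168) = 0.04929.
C = 24.9 × 0.04929 = 1.23 mg/L.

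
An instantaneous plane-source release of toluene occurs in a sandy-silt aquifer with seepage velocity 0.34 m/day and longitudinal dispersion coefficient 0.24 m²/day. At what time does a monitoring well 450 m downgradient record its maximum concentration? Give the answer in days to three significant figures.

For the 1D instantaneous-source solution, setting ∂C/∂t = 0 at fixed x gives v²t² + 2Dt − x² = 0, so t = (√(D² + v²x²) − D)/v².
√(D² + v²x²) = √(0.24² + 0.34² × 450²) = 153.0; v² = 0.1156.
t = (153.0 − 0.24)/0.1156 = 1320 days (vs. the pure-advection estimate x/v = 1320 d).

1320 days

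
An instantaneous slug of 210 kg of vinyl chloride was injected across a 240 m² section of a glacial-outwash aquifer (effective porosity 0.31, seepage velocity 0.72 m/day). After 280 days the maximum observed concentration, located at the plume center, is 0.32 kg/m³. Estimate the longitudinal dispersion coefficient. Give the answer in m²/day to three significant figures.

0.0221 m²/day

At the plume center C_max = M/(n_e·A·√(4πDt)), so D = M²/(4πt·(n_e·A·C_max)²).
n_e·A·C_max = 0.31 × 240 × 0.32 = 23.81 kg/m.
D = 210²/(4π × 280 × 23.81²) = 0.0221 m²/day.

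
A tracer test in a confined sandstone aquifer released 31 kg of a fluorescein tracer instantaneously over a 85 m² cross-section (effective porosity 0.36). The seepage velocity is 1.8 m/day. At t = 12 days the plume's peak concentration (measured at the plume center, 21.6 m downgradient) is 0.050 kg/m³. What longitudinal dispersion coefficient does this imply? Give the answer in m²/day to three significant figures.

At the plume center C_max = M/(n_e·A·√(4πDt)), so D = M²/(4πt·(n_e·A·C_max)²).
n_e·A·C_max = 0.36 × 85 × 0.050 = 1.530 kg/m.
D = 31²/(4π × 12 × 1.530²) = 2.72 m²/day.

2.72 m²/day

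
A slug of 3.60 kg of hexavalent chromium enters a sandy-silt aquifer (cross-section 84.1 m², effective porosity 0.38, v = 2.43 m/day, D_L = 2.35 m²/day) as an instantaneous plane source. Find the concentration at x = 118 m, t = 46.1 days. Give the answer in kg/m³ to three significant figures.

For an instantaneous plane source, C(x,t) = M/(n_e·A·√(4πDt)) · exp(−(x−vt)²/(4Dt)), with n_e·A the pore (flow) area.
Plume center vt = 2.43 × 46.1 = 112.023 m, so the well at 118 m is 5.977 m downgradient of the peak.
√(4πDt) = 36.90 m, giving peak height M/(n_e·A·√(4πDt)) = 3.60/(0.38 × 84.1 × 36.90) = 0.003053 kg/m³.
(x−vt)²/(4Dt) = (5.977)²/(4 × 2.35 × 46.1) = 0.08244; exp(−0.08244) = 0.9209.
C = 0.003053 × 0.9209 = 0.00281 kg/m³.

0.00281 kg/m³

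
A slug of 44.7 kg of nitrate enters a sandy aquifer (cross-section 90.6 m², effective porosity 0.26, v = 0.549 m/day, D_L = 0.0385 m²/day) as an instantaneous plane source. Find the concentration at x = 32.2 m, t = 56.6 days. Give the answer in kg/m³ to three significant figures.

For an instantaneous plane source, C(x,t) = M/(n_e·A·√(4πDt)) · exp(−(x−vt)²/(4Dt)), with n_e·A the pore (flow) area.
Plume center vt = 0.549 × 56.6 = 31.0734 m, so the well at 32.2 m is 1.1266 m downgradient of the peak.
√(4πDt) = 5.233 m, giving peak height M/(n_e·A·√(4πDt)) = 44.7/(0.26 × 90.6 × 5.233) = 0.3626 kg/m³.
(x−vt)²/(4Dt) = (1.1266)²/(4 × 0.0385 × 56.6) = 0.1456; exp(−0.1456) = 0.8645.
C = 0.3626 × 0.8645 = 0.313 kg/m³.

0.313 kg/m³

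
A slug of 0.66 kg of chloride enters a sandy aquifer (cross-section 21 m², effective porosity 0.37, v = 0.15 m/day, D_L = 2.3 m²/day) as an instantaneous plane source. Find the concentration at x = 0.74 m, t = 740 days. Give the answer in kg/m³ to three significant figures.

For an instantaneous plane source, C(x,t) = M/(n_e·A·√(4πDt)) · exp(−(x−vt)²/(4Dt)), with n_e·A the pore (flow) area.
Plume center vt = 0.15 × 740 = 111 m, so the well at 0.74 m is 110.26 m upgradient of the peak.
√(4πDt) = 146.2 m, giving peak height M/(n_e·A·√(4πDt)) = 0.66/(0.37 × 21 × 146.2) = 0.0005810 kg/m³.
(x−vt)²/(4Dt) = (-110.26)²/(4 × 2.3 × 740) = 1.786; exp(−1.786) = 0.1676.
C = 0.0005810 × 0.1676 = 9.74e-05 kg/m³.

9.74e-05 kg/m³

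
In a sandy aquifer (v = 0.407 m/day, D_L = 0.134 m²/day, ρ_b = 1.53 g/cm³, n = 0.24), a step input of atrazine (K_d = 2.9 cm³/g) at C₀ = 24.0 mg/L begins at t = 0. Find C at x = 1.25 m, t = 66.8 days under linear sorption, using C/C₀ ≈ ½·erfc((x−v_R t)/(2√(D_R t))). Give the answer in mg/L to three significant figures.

Retardation factor R = 1 + ρ_b·K_d/n = 1 + 1.53 × 2.9/0.24 = 19.49.
Sorption retards both mechanisms: v_R = v/R = 0.02088 m/day, D_R = D/R = 0.006875 m²/day.
v_R·t = 0.02088 × 66.8 = 1.394784 m; 2√(D_R t) = 1.355 m; argument = (1.25 − 1.394784)/1.355 = -0.1069.
C = C₀ × ½·erfc(-0.1069) = 24.0 × 0.5601 = 13.4 mg/L.

13.4 mg/L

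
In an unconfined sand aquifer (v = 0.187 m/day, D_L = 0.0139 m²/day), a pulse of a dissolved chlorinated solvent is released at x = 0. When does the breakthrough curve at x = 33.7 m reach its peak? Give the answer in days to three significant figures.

For the 1D instantaneous-source solution, setting ∂C/∂t = 0 at fixed x gives v²t² + 2Dt − x² = 0, so t = (√(D² + v²x²) − D)/v².
√(D² + v²x²) = √(0.0139² + 0.187² × 33.7²) = 6.302; v² = 0.034969.
t = (6.302 − 0.0139)/0.034969 = 180 days (vs. the pure-advection estimate x/v = 180 d).

180 days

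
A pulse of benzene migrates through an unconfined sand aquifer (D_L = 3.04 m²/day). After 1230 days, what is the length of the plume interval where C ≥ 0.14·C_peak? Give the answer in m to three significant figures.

343 m

The plume is Gaussian with σ = √(2Dt) = √(2 × 3.04 × 1230) = 86.48 m.
C/C_peak = exp(−Δx²/(2σ²)) = 0.14 ⇒ Δx = σ·√(−2 ln 0.14) = 86.48 × 1.983 = 171.5 m.
Width = 2Δx = 343 m.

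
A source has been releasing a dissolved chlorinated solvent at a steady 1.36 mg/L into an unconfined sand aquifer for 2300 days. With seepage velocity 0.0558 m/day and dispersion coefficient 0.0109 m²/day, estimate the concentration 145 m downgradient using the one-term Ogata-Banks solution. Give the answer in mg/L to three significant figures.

For a continuous step input, C/C₀ ≈ ½·erfc((x−vt)/(2√(Dt))).
vt = 0.0558 × 2300 = 128.34 m and 2√(Dt) = 2√(0.0109 × 2300) = 10.01 m.
Argument (x−vt)/(2√(Dt)) = (145 − 128.34)/10.01 = 1.664; ½·erfc(1.664) = 0.009305.
C = 1.36 × 0.009305 = 0.0127 mg/L.

0.0127 mg/L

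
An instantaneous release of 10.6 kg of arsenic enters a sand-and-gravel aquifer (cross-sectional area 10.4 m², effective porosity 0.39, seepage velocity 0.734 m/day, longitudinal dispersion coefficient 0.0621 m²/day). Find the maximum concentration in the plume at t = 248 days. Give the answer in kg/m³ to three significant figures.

The peak of an instantaneous 1D plume sits at x = vt; there the Gaussian factor is 1 and C_max = M/(n_e·A·√(4πDt)), where n_e·A is the pore area the mass is dissolved in.
√(4πDt) = √(4π × 0.0621 × 248) = 13.91 m, so C_max = 10.6/(0.39 × 10.4 × 13.91) = 0.188 kg/m³.

0.188 kg/m³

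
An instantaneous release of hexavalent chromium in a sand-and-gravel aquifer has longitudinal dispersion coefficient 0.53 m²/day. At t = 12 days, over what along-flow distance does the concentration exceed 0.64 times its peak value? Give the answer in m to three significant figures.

6.74 m

The plume is Gaussian with σ = √(2Dt) = √(2 × 0.53 × 12) = 3.567 m.
C/C_peak = exp(−Δx²/(2σ²)) = 0.64 ⇒ Δx = σ·√(−2 ln 0.64) = 3.567 × 0.9448 = 3.370 m.
Width = 2Δx = 6.74 m.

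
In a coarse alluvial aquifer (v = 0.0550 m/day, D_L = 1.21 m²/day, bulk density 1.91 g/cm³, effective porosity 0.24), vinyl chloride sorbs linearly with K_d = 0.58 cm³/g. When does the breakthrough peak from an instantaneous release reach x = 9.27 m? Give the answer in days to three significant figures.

191 days

Retardation factor R = 1 + ρ_b·K_d/n = 1 + 1.91 × 0.58/0.24 = 5.616.
Sorption retards both mechanisms: v_R = v/R = 0.009793 m/day, D_R = D/R = 0.2155 m²/day.
Peak time from v_R²t² + 2D_R t − x² = 0: t = (√(D_R² + v_R²x²) − D_R)/v_R².
√(D_R² + v_R²x²) = √(0.2155² + 0.009793² × 9.27²) = 0.2338; v_R² = 9.590e-05.
t = (0.2338 − 0.2155)/9.590e-05 = 191 days.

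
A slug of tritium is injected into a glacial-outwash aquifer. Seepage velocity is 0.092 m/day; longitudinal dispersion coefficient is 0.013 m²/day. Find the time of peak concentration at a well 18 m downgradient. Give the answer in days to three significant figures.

194 days

For the 1D instantaneous-source solution, setting ∂C/∂t = 0 at fixed x gives v²t² + 2Dt − x² = 0, so t = (√(D² + v²x²) − D)/v².
√(D² + v²x²) = √(0.013² + 0.092² × 18²) = 1.656; v² = 0.008464.
t = (1.656 − 0.013)/0.008464 = 194 days (vs. the pure-advection estimate x/v = 196 d).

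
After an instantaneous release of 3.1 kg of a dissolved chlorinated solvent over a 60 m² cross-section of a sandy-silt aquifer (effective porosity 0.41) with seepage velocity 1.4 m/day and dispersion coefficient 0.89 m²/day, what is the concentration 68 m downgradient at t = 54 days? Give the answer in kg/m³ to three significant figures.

0.00380 kg/m³

For an instantaneous plane source, C(x,t) = M/(n_e·A·√(4πDt)) · exp(−(x−vt)²/(4Dt)), with n_e·A the pore (flow) area.
Plume center vt = 1.4 × 54 = 75.6 m, so the well at 68 m is 7.6 m upgradient of the peak.
√(4πDt) = 24.58 m, giving peak height M/(n_e·A·√(4πDt)) = 3.1/(0.41 × 60 × 24.58) = 0.005127 kg/m³.
(x−vt)²/(4Dt) = (-7.6)²/(4 × 0.89 × 54) = 0.3005; exp(−0.3005) = 0.7404.
C = 0.005127 × 0.7404 = 0.00380 kg/m³.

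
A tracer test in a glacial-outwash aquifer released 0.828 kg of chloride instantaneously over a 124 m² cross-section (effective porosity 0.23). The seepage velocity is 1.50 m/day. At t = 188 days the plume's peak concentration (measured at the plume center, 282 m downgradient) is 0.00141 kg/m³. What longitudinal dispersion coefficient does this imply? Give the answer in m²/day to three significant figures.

At the plume center C_max = M/(n_e·A·√(4πDt)), so D = M²/(4πt·(n_e·A·C_max)²).
n_e·A·C_max = 0.23 × 124 × 0.00141 = 0.04021 kg/m.
D = 0.828²/(4π × 188 × 0.04021²) = 0.179 m²/day.

0.179 m²/day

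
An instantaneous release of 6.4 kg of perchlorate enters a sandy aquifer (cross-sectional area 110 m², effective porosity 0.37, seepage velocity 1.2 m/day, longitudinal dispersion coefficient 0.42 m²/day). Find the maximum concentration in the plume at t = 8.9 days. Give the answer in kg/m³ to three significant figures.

0.0229 kg/m³

The peak of an instantaneous 1D plume sits at x = vt; there the Gaussian factor is 1 and C_max = M/(n_e·A·√(4πDt)), where n_e·A is the pore area the mass is dissolved in.
√(4πDt) = √(4π × 0.42 × 8.9) = 6.854 m, so C_max = 6.4/(0.37 × 110 × 6.854) = 0.0229 kg/m³.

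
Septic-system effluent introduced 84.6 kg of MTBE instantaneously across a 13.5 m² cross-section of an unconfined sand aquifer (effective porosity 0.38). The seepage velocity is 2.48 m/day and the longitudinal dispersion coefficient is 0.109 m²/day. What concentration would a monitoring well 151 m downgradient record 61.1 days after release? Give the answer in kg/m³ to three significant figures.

1.78 kg/m³

For an instantaneous plane source, C(x,t) = M/(n_e·A·√(4πDt)) · exp(−(x−vt)²/(4Dt)), with n_e·A the pore (flow) area.
Plume center vt = 2.48 × 61.1 = 151.528 m, so the well at 151 m is 0.528 m upgradient of the peak.
√(4πDt) = 9.148 m, giving peak height M/(n_e·A·√(4πDt)) = 84.6/(0.38 × 13.5 × 9.148) = 1.803 kg/m³.
(x−vt)²/(4Dt) = (-0.528)²/(4 × 0.109 × 61.1) = 0.01047; exp(−0.01047) = 0.9896.
C = 1.803 × 0.9896 = 1.78 kg/m³.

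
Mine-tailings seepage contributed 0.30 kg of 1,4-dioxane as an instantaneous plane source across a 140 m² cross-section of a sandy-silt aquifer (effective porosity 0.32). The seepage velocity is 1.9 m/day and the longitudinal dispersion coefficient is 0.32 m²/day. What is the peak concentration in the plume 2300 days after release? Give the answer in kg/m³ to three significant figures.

6.96e-05 kg/m³

The peak of an instantaneous 1D plume sits at x = vt; there the Gaussian factor is 1 and C_max = M/(n_e·A·√(4πDt)), where n_e·A is the pore area the mass is dissolved in.
√(4πDt) = √(4π × 0.32 × 2300) = 96.17 m, so C_max = 0.30/(0.32 × 140 × 96.17) = 6.96e-05 kg/m³.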